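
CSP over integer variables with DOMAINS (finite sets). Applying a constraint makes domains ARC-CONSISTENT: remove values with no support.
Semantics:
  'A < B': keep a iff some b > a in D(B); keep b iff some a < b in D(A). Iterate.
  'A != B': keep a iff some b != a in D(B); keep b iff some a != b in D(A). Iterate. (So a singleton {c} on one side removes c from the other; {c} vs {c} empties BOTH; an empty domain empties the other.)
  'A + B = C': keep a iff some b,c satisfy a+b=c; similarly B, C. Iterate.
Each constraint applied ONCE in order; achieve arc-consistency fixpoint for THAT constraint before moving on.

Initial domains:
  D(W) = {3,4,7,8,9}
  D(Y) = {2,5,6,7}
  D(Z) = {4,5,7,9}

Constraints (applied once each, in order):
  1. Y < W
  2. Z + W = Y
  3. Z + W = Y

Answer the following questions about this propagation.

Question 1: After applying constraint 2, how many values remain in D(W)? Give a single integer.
Constraint 1 (Y < W) on D(Y)={2,5,6,7} D(W)={3,4,7,8,9}: no change
Constraint 2 (Z + W = Y) on D(Z)={4,5,7,9} D(W)={3,4,7,8,9} D(Y)={2,5,6,7}: Z {4,5,7,9}->{4}; W {3,4,7,8,9}->{3}; Y {2,5,6,7}->{7}
So after constraint 2: D(W)={3}, size = 1

Answer: 1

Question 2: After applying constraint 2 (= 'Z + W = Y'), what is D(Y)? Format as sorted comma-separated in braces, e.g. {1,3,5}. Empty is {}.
Answer: {7}

Derivation:
Constraint 1 (Y < W) on D(Y)={2,5,6,7} D(W)={3,4,7,8,9}: no change
Constraint 2 (Z + W = Y) on D(Z)={4,5,7,9} D(W)={3,4,7,8,9} D(Y)={2,5,6,7}: Z {4,5,7,9}->{4}; W {3,4,7,8,9}->{3}; Y {2,5,6,7}->{7}
So after constraint 2: D(Y) = {7}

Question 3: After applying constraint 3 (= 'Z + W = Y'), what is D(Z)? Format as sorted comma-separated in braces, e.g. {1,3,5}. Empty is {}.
Answer: {4}

Derivation:
Constraint 1 (Y < W) on D(Y)={2,5,6,7} D(W)={3,4,7,8,9}: no change
Constraint 2 (Z + W = Y) on D(Z)={4,5,7,9} D(W)={3,4,7,8,9} D(Y)={2,5,6,7}: Z {4,5,7,9}->{4}; W {3,4,7,8,9}->{3}; Y {2,5,6,7}->{7}
Constraint 3 (Z + W = Y) on D(Z)={4} D(W)={3} D(Y)={7}: no change
So after constraint 3: D(Z) = {4}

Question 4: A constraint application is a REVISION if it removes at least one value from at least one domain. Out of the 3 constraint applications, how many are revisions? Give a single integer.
Answer: 1

Derivation:
Constraint 1 (Y < W) on D(Y)={2,5,6,7} D(W)={3,4,7,8,9}: no change => not a revision
Constraint 2 (Z + W = Y) on D(Z)={4,5,7,9} D(W)={3,4,7,8,9} D(Y)={2,5,6,7}: Z {4,5,7,9}->{4}; W {3,4,7,8,9}->{3}; Y {2,5,6,7}->{7} => REVISION
Constraint 3 (Z + W = Y) on D(Z)={4} D(W)={3} D(Y)={7}: no change => not a revision
Total revisions = 1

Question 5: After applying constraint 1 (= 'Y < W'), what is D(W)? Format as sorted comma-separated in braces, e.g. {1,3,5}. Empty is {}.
Answer: {3,4,7,8,9}

Derivation:
Constraint 1 (Y < W) on D(Y)={2,5,6,7} D(W)={3,4,7,8,9}: no change
So after constraint 1: D(W) = {3,4,7,8,9}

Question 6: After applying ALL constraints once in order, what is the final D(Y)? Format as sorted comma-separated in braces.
Constraint 1 (Y < W) on D(Y)={2,5,6,7} D(W)={3,4,7,8,9}: no change
Constraint 2 (Z + W = Y) on D(Z)={4,5,7,9} D(W)={3,4,7,8,9} D(Y)={2,5,6,7}: Z {4,5,7,9}->{4}; W {3,4,7,8,9}->{3}; Y {2,5,6,7}->{7}
Constraint 3 (Z + W = Y) on D(Z)={4} D(W)={3} D(Y)={7}: no change
So after all 3 constraints: D(Y) = {7}

Answer: {7}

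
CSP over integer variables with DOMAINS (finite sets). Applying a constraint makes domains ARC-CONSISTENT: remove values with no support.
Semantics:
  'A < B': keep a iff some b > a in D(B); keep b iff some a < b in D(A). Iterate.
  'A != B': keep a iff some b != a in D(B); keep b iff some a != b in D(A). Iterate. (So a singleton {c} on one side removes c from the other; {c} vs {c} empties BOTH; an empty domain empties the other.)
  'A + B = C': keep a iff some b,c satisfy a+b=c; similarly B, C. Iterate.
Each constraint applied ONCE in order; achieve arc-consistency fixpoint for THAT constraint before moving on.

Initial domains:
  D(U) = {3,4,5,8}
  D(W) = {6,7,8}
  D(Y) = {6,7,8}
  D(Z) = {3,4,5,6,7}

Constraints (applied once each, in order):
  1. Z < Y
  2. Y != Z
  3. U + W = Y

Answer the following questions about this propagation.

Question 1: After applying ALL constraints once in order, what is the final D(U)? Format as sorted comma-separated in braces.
Constraint 1 (Z < Y) on D(Z)={3,4,5,6,7} D(Y)={6,7,8}: no change
Constraint 2 (Y != Z) on D(Y)={6,7,8} D(Z)={3,4,5,6,7}: no change
Constraint 3 (U + W = Y) on D(U)={3,4,5,8} D(W)={6,7,8} D(Y)={6,7,8}: U {3,4,5,8}->{}; W {6,7,8}->{}; Y {6,7,8}->{}
So after all 3 constraints: D(U) = {}

Answer: {}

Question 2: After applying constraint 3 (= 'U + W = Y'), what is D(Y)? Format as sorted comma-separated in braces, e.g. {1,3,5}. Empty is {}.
Answer: {}

Derivation:
Constraint 1 (Z < Y) on D(Z)={3,4,5,6,7} D(Y)={6,7,8}: no change
Constraint 2 (Y != Z) on D(Y)={6,7,8} D(Z)={3,4,5,6,7}: no change
Constraint 3 (U + W = Y) on D(U)={3,4,5,8} D(W)={6,7,8} D(Y)={6,7,8}: U {3,4,5,8}->{}; W {6,7,8}->{}; Y {6,7,8}->{}
So after constraint 3: D(Y) = {}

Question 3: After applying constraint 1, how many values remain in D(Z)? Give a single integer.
Constraint 1 (Z < Y) on D(Z)={3,4,5,6,7} D(Y)={6,7,8}: no change
So after constraint 1: D(Z)={3,4,5,6,7}, size = 5

Answer: 5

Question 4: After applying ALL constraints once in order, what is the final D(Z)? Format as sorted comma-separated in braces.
Constraint 1 (Z < Y) on D(Z)={3,4,5,6,7} D(Y)={6,7,8}: no change
Constraint 2 (Y != Z) on D(Y)={6,7,8} D(Z)={3,4,5,6,7}: no change
Constraint 3 (U + W = Y) on D(U)={3,4,5,8} D(W)={6,7,8} D(Y)={6,7,8}: U {3,4,5,8}->{}; W {6,7,8}->{}; Y {6,7,8}->{}
So after all 3 constraints: D(Z) = {3,4,5,6,7}

Answer: {3,4,5,6,7}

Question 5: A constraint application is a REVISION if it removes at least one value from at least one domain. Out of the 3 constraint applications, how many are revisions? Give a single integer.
Constraint 1 (Z < Y) on D(Z)={3,4,5,6,7} D(Y)={6,7,8}: no change => not a revision
Constraint 2 (Y != Z) on D(Y)={6,7,8} D(Z)={3,4,5,6,7}: no change => not a revision
Constraint 3 (U + W = Y) on D(U)={3,4,5,8} D(W)={6,7,8} D(Y)={6,7,8}: U {3,4,5,8}->{}; W {6,7,8}->{}; Y {6,7,8}->{} => REVISION
Total revisions = 1

Answer: 1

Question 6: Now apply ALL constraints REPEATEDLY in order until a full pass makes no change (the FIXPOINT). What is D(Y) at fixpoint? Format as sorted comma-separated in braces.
pass 0 (initial): D(Y)={6,7,8}
pass 1: U {3,4,5,8}->{}; W {6,7,8}->{}; Y {6,7,8}->{}
pass 2: Z {3,4,5,6,7}->{}
pass 3: no change
Fixpoint after 3 passes: D(Y) = {}

Answer: {}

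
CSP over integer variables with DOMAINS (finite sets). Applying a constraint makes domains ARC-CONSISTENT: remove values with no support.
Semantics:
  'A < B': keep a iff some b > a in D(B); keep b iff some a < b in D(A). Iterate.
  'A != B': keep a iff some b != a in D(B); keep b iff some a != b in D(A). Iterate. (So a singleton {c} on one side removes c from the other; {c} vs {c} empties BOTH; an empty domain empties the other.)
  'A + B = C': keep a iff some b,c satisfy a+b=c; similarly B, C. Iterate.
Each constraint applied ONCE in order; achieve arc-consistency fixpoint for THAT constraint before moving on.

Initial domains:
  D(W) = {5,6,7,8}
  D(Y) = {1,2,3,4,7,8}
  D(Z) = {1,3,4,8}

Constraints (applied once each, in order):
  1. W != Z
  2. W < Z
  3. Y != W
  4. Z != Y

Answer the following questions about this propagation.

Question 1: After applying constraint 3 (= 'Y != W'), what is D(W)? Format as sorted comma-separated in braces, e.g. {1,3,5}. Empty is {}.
Constraint 1 (W != Z) on D(W)={5,6,7,8} D(Z)={1,3,4,8}: no change
Constraint 2 (W < Z) on D(W)={5,6,7,8} D(Z)={1,3,4,8}: W {5,6,7,8}->{5,6,7}; Z {1,3,4,8}->{8}
Constraint 3 (Y != W) on D(Y)={1,2,3,4,7,8} D(W)={5,6,7}: no change
So after constraint 3: D(W) = {5,6,7}

Answer: {5,6,7}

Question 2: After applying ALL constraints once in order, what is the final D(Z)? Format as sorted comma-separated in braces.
Answer: {8}

Derivation:
Constraint 1 (W != Z) on D(W)={5,6,7,8} D(Z)={1,3,4,8}: no change
Constraint 2 (W < Z) on D(W)={5,6,7,8} D(Z)={1,3,4,8}: W {5,6,7,8}->{5,6,7}; Z {1,3,4,8}->{8}
Constraint 3 (Y != W) on D(Y)={1,2,3,4,7,8} D(W)={5,6,7}: no change
Constraint 4 (Z != Y) on D(Z)={8} D(Y)={1,2,3,4,7,8}: Y {1,2,3,4,7,8}->{1,2,3,4,7}
So after all 4 constraints: D(Z) = {8}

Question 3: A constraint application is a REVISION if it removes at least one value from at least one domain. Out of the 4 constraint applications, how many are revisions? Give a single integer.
Answer: 2

Derivation:
Constraint 1 (W != Z) on D(W)={5,6,7,8} D(Z)={1,3,4,8}: no change => not a revision
Constraint 2 (W < Z) on D(W)={5,6,7,8} D(Z)={1,3,4,8}: W {5,6,7,8}->{5,6,7}; Z {1,3,4,8}->{8} => REVISION
Constraint 3 (Y != W) on D(Y)={1,2,3,4,7,8} D(W)={5,6,7}: no change => not a revision
Constraint 4 (Z != Y) on D(Z)={8} D(Y)={1,2,3,4,7,8}: Y {1,2,3,4,7,8}->{1,2,3,4,7} => REVISION
Total revisions = 2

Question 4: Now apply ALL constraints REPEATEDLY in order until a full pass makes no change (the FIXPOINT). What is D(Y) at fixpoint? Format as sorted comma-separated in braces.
Answer: {1,2,3,4,7}

Derivation:
pass 0 (initial): D(Y)={1,2,3,4,7,8}
pass 1: W {5,6,7,8}->{5,6,7}; Y {1,2,3,4,7,8}->{1,2,3,4,7}; Z {1,3,4,8}->{8}
pass 2: no change
Fixpoint after 2 passes: D(Y) = {1,2,3,4,7}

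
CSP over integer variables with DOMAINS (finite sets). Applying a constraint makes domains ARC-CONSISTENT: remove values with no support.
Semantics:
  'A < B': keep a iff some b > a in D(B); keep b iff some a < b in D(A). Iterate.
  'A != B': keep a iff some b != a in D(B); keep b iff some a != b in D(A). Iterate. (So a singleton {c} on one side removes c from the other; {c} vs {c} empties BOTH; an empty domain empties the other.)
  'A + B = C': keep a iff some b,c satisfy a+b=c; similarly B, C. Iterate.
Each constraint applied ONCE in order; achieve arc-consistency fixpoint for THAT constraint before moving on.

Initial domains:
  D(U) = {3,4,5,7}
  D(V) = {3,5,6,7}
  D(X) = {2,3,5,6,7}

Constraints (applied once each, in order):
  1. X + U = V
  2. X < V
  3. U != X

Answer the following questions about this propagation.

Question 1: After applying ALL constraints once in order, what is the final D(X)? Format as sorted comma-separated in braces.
Answer: {2,3}

Derivation:
Constraint 1 (X + U = V) on D(X)={2,3,5,6,7} D(U)={3,4,5,7} D(V)={3,5,6,7}: X {2,3,5,6,7}->{2,3}; U {3,4,5,7}->{3,4,5}; V {3,5,6,7}->{5,6,7}
Constraint 2 (X < V) on D(X)={2,3} D(V)={5,6,7}: no change
Constraint 3 (U != X) on D(U)={3,4,5} D(X)={2,3}: no change
So after all 3 constraints: D(X) = {2,3}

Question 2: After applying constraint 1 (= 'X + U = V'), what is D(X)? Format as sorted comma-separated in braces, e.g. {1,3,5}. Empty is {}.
Answer: {2,3}

Derivation:
Constraint 1 (X + U = V) on D(X)={2,3,5,6,7} D(U)={3,4,5,7} D(V)={3,5,6,7}: X {2,3,5,6,7}->{2,3}; U {3,4,5,7}->{3,4,5}; V {3,5,6,7}->{5,6,7}
So after constraint 1: D(X) = {2,3}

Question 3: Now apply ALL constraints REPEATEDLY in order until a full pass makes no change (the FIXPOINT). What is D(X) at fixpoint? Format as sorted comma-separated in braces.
Answer: {2,3}

Derivation:
pass 0 (initial): D(X)={2,3,5,6,7}
pass 1: U {3,4,5,7}->{3,4,5}; V {3,5,6,7}->{5,6,7}; X {2,3,5,6,7}->{2,3}
pass 2: no change
Fixpoint after 2 passes: D(X) = {2,3}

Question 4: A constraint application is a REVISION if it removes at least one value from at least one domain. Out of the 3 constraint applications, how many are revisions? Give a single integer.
Answer: 1

Derivation:
Constraint 1 (X + U = V) on D(X)={2,3,5,6,7} D(U)={3,4,5,7} D(V)={3,5,6,7}: X {2,3,5,6,7}->{2,3}; U {3,4,5,7}->{3,4,5}; V {3,5,6,7}->{5,6,7} => REVISION
Constraint 2 (X < V) on D(X)={2,3} D(V)={5,6,7}: no change => not a revision
Constraint 3 (U != X) on D(U)={3,4,5} D(X)={2,3}: no change => not a revision
Total revisions = 1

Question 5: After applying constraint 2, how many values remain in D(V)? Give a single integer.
Constraint 1 (X + U = V) on D(X)={2,3,5,6,7} D(U)={3,4,5,7} D(V)={3,5,6,7}: X {2,3,5,6,7}->{2,3}; U {3,4,5,7}->{3,4,5}; V {3,5,6,7}->{5,6,7}
Constraint 2 (X < V) on D(X)={2,3} D(V)={5,6,7}: no change
So after constraint 2: D(V)={5,6,7}, size = 3

Answer: 3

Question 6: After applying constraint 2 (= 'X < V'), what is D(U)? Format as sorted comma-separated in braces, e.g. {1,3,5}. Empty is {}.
Constraint 1 (X + U = V) on D(X)={2,3,5,6,7} D(U)={3,4,5,7} D(V)={3,5,6,7}: X {2,3,5,6,7}->{2,3}; U {3,4,5,7}->{3,4,5}; V {3,5,6,7}->{5,6,7}
Constraint 2 (X < V) on D(X)={2,3} D(V)={5,6,7}: no change
So after constraint 2: D(U) = {3,4,5}

Answer: {3,4,5}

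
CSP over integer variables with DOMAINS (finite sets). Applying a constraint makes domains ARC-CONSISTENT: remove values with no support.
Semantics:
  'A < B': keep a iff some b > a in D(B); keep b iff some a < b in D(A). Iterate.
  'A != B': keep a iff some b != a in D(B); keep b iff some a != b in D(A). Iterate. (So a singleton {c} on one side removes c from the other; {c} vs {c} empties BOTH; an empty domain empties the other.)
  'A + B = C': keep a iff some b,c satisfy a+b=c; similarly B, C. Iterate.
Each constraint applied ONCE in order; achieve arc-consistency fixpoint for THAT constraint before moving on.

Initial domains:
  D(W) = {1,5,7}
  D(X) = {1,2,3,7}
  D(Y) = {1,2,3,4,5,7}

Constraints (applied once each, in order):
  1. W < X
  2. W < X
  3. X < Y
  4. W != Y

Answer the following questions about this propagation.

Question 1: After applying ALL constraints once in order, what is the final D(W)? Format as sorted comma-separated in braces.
Constraint 1 (W < X) on D(W)={1,5,7} D(X)={1,2,3,7}: W {1,5,7}->{1,5}; X {1,2,3,7}->{2,3,7}
Constraint 2 (W < X) on D(W)={1,5} D(X)={2,3,7}: no change
Constraint 3 (X < Y) on D(X)={2,3,7} D(Y)={1,2,3,4,5,7}: X {2,3,7}->{2,3}; Y {1,2,3,4,5,7}->{3,4,5,7}
Constraint 4 (W != Y) on D(W)={1,5} D(Y)={3,4,5,7}: no change
So after all 4 constraints: D(W) = {1,5}

Answer: {1,5}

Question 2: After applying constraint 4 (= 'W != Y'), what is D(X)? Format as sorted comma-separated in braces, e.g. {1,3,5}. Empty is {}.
Answer: {2,3}

Derivation:
Constraint 1 (W < X) on D(W)={1,5,7} D(X)={1,2,3,7}: W {1,5,7}->{1,5}; X {1,2,3,7}->{2,3,7}
Constraint 2 (W < X) on D(W)={1,5} D(X)={2,3,7}: no change
Constraint 3 (X < Y) on D(X)={2,3,7} D(Y)={1,2,3,4,5,7}: X {2,3,7}->{2,3}; Y {1,2,3,4,5,7}->{3,4,5,7}
Constraint 4 (W != Y) on D(W)={1,5} D(Y)={3,4,5,7}: no change
So after constraint 4: D(X) = {2,3}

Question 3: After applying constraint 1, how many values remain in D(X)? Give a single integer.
Answer: 3

Derivation:
Constraint 1 (W < X) on D(W)={1,5,7} D(X)={1,2,3,7}: W {1,5,7}->{1,5}; X {1,2,3,7}->{2,3,7}
So after constraint 1: D(X)={2,3,7}, size = 3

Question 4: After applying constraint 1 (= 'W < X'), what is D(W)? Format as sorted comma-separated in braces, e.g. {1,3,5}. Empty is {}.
Constraint 1 (W < X) on D(W)={1,5,7} D(X)={1,2,3,7}: W {1,5,7}->{1,5}; X {1,2,3,7}->{2,3,7}
So after constraint 1: D(W) = {1,5}

Answer: {1,5}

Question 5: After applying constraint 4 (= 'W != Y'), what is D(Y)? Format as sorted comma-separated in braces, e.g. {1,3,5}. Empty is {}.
Constraint 1 (W < X) on D(W)={1,5,7} D(X)={1,2,3,7}: W {1,5,7}->{1,5}; X {1,2,3,7}->{2,3,7}
Constraint 2 (W < X) on D(W)={1,5} D(X)={2,3,7}: no change
Constraint 3 (X < Y) on D(X)={2,3,7} D(Y)={1,2,3,4,5,7}: X {2,3,7}->{2,3}; Y {1,2,3,4,5,7}->{3,4,5,7}
Constraint 4 (W != Y) on D(W)={1,5} D(Y)={3,4,5,7}: no change
So after constraint 4: D(Y) = {3,4,5,7}

Answer: {3,4,5,7}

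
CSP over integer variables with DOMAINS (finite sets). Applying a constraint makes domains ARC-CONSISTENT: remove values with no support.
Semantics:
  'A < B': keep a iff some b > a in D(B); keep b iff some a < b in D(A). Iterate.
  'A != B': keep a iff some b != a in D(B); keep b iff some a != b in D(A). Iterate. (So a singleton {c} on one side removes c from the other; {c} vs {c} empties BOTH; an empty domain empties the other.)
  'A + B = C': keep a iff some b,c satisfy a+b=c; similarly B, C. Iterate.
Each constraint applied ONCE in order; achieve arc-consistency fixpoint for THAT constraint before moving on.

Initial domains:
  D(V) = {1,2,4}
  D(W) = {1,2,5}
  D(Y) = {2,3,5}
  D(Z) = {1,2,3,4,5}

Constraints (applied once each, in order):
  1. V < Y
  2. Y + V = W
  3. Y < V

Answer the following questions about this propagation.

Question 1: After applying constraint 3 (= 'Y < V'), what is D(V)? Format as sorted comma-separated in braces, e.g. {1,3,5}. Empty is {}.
Answer: {}

Derivation:
Constraint 1 (V < Y) on D(V)={1,2,4} D(Y)={2,3,5}: no change
Constraint 2 (Y + V = W) on D(Y)={2,3,5} D(V)={1,2,4} D(W)={1,2,5}: Y {2,3,5}->{3}; V {1,2,4}->{2}; W {1,2,5}->{5}
Constraint 3 (Y < V) on D(Y)={3} D(V)={2}: Y {3}->{}; V {2}->{}
So after constraint 3: D(V) = {}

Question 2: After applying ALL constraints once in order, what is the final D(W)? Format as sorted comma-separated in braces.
Answer: {5}

Derivation:
Constraint 1 (V < Y) on D(V)={1,2,4} D(Y)={2,3,5}: no change
Constraint 2 (Y + V = W) on D(Y)={2,3,5} D(V)={1,2,4} D(W)={1,2,5}: Y {2,3,5}->{3}; V {1,2,4}->{2}; W {1,2,5}->{5}
Constraint 3 (Y < V) on D(Y)={3} D(V)={2}: Y {3}->{}; V {2}->{}
So after all 3 constraints: D(W) = {5}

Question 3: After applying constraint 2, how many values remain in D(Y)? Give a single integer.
Constraint 1 (V < Y) on D(V)={1,2,4} D(Y)={2,3,5}: no change
Constraint 2 (Y + V = W) on D(Y)={2,3,5} D(V)={1,2,4} D(W)={1,2,5}: Y {2,3,5}->{3}; V {1,2,4}->{2}; W {1,2,5}->{5}
So after constraint 2: D(Y)={3}, size = 1

Answer: 1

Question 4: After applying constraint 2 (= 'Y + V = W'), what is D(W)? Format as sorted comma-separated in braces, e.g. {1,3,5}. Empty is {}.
Answer: {5}

Derivation:
Constraint 1 (V < Y) on D(V)={1,2,4} D(Y)={2,3,5}: no change
Constraint 2 (Y + V = W) on D(Y)={2,3,5} D(V)={1,2,4} D(W)={1,2,5}: Y {2,3,5}->{3}; V {1,2,4}->{2}; W {1,2,5}->{5}
So after constraint 2: D(W) = {5}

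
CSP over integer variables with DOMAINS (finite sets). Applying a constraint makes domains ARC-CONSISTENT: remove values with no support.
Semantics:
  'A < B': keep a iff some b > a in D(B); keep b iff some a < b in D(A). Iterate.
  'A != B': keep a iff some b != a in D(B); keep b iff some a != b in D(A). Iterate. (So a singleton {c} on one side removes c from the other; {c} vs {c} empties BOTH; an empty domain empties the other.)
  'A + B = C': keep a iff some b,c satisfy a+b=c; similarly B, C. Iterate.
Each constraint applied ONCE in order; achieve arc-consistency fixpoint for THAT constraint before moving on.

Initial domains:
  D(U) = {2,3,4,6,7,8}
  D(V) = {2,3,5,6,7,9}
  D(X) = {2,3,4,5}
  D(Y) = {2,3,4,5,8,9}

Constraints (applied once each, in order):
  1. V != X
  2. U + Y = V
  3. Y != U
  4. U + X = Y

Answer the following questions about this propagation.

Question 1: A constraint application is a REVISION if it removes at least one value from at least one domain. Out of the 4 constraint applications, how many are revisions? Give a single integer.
Answer: 2

Derivation:
Constraint 1 (V != X) on D(V)={2,3,5,6,7,9} D(X)={2,3,4,5}: no change => not a revision
Constraint 2 (U + Y = V) on D(U)={2,3,4,6,7,8} D(Y)={2,3,4,5,8,9} D(V)={2,3,5,6,7,9}: U {2,3,4,6,7,8}->{2,3,4,6,7}; Y {2,3,4,5,8,9}->{2,3,4,5}; V {2,3,5,6,7,9}->{5,6,7,9} => REVISION
Constraint 3 (Y != U) on D(Y)={2,3,4,5} D(U)={2,3,4,6,7}: no change => not a revision
Constraint 4 (U + X = Y) on D(U)={2,3,4,6,7} D(X)={2,3,4,5} D(Y)={2,3,4,5}: U {2,3,4,6,7}->{2,3}; X {2,3,4,5}->{2,3}; Y {2,3,4,5}->{4,5} => REVISION
Total revisions = 2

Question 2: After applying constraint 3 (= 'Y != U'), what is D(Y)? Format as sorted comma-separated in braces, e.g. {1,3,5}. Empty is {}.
Answer: {2,3,4,5}

Derivation:
Constraint 1 (V != X) on D(V)={2,3,5,6,7,9} D(X)={2,3,4,5}: no change
Constraint 2 (U + Y = V) on D(U)={2,3,4,6,7,8} D(Y)={2,3,4,5,8,9} D(V)={2,3,5,6,7,9}: U {2,3,4,6,7,8}->{2,3,4,6,7}; Y {2,3,4,5,8,9}->{2,3,4,5}; V {2,3,5,6,7,9}->{5,6,7,9}
Constraint 3 (Y != U) on D(Y)={2,3,4,5} D(U)={2,3,4,6,7}: no change
So after constraint 3: D(Y) = {2,3,4,5}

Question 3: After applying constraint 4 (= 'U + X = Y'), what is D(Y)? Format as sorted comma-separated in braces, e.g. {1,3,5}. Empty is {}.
Answer: {4,5}

Derivation:
Constraint 1 (V != X) on D(V)={2,3,5,6,7,9} D(X)={2,3,4,5}: no change
Constraint 2 (U + Y = V) on D(U)={2,3,4,6,7,8} D(Y)={2,3,4,5,8,9} D(V)={2,3,5,6,7,9}: U {2,3,4,6,7,8}->{2,3,4,6,7}; Y {2,3,4,5,8,9}->{2,3,4,5}; V {2,3,5,6,7,9}->{5,6,7,9}
Constraint 3 (Y != U) on D(Y)={2,3,4,5} D(U)={2,3,4,6,7}: no change
Constraint 4 (U + X = Y) on D(U)={2,3,4,6,7} D(X)={2,3,4,5} D(Y)={2,3,4,5}: U {2,3,4,6,7}->{2,3}; X {2,3,4,5}->{2,3}; Y {2,3,4,5}->{4,5}
So after constraint 4: D(Y) = {4,5}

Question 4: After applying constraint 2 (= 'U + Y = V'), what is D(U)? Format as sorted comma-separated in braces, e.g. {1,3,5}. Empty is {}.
Constraint 1 (V != X) on D(V)={2,3,5,6,7,9} D(X)={2,3,4,5}: no change
Constraint 2 (U + Y = V) on D(U)={2,3,4,6,7,8} D(Y)={2,3,4,5,8,9} D(V)={2,3,5,6,7,9}: U {2,3,4,6,7,8}->{2,3,4,6,7}; Y {2,3,4,5,8,9}->{2,3,4,5}; V {2,3,5,6,7,9}->{5,6,7,9}
So after constraint 2: D(U) = {2,3,4,6,7}

Answer: {2,3,4,6,7}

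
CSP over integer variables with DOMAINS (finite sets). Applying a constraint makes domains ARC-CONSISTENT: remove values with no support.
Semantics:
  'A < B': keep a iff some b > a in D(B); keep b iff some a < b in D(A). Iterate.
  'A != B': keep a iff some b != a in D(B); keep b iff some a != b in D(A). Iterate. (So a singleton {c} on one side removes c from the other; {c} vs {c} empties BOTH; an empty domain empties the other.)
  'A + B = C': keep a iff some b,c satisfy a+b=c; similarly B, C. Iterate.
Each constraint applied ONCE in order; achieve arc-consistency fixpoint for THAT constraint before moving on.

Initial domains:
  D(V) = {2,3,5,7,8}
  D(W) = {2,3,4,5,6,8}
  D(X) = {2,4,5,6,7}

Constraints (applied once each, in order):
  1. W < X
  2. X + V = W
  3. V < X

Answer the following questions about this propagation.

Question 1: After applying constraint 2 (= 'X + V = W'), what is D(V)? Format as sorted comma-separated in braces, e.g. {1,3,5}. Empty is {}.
Constraint 1 (W < X) on D(W)={2,3,4,5,6,8} D(X)={2,4,5,6,7}: W {2,3,4,5,6,8}->{2,3,4,5,6}; X {2,4,5,6,7}->{4,5,6,7}
Constraint 2 (X + V = W) on D(X)={4,5,6,7} D(V)={2,3,5,7,8} D(W)={2,3,4,5,6}: X {4,5,6,7}->{4}; V {2,3,5,7,8}->{2}; W {2,3,4,5,6}->{6}
So after constraint 2: D(V) = {2}

Answer: {2}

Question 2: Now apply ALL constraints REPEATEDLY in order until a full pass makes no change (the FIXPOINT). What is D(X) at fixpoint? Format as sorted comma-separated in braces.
pass 0 (initial): D(X)={2,4,5,6,7}
pass 1: V {2,3,5,7,8}->{2}; W {2,3,4,5,6,8}->{6}; X {2,4,5,6,7}->{4}
pass 2: V {2}->{}; W {6}->{}; X {4}->{}
pass 3: no change
Fixpoint after 3 passes: D(X) = {}

Answer: {}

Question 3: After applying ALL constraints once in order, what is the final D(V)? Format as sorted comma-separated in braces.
Answer: {2}

Derivation:
Constraint 1 (W < X) on D(W)={2,3,4,5,6,8} D(X)={2,4,5,6,7}: W {2,3,4,5,6,8}->{2,3,4,5,6}; X {2,4,5,6,7}->{4,5,6,7}
Constraint 2 (X + V = W) on D(X)={4,5,6,7} D(V)={2,3,5,7,8} D(W)={2,3,4,5,6}: X {4,5,6,7}->{4}; V {2,3,5,7,8}->{2}; W {2,3,4,5,6}->{6}
Constraint 3 (V < X) on D(V)={2} D(X)={4}: no change
So after all 3 constraints: D(V) = {2}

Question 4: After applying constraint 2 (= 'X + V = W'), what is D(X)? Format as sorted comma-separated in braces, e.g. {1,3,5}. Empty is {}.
Answer: {4}

Derivation:
Constraint 1 (W < X) on D(W)={2,3,4,5,6,8} D(X)={2,4,5,6,7}: W {2,3,4,5,6,8}->{2,3,4,5,6}; X {2,4,5,6,7}->{4,5,6,7}
Constraint 2 (X + V = W) on D(X)={4,5,6,7} D(V)={2,3,5,7,8} D(W)={2,3,4,5,6}: X {4,5,6,7}->{4}; V {2,3,5,7,8}->{2}; W {2,3,4,5,6}->{6}
So after constraint 2: D(X) = {4}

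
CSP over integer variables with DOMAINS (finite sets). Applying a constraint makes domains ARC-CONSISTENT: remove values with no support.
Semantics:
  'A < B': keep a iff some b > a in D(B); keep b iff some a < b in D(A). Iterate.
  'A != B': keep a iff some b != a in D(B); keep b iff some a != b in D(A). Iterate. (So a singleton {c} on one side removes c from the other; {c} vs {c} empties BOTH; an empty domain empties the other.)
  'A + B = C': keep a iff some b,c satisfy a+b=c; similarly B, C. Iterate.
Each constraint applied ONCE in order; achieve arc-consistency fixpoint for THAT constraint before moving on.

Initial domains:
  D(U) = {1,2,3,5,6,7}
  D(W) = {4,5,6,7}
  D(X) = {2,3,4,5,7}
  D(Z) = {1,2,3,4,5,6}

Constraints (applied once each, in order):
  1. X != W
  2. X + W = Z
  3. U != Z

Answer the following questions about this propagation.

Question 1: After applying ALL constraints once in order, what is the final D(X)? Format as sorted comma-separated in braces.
Constraint 1 (X != W) on D(X)={2,3,4,5,7} D(W)={4,5,6,7}: no change
Constraint 2 (X + W = Z) on D(X)={2,3,4,5,7} D(W)={4,5,6,7} D(Z)={1,2,3,4,5,6}: X {2,3,4,5,7}->{2}; W {4,5,6,7}->{4}; Z {1,2,3,4,5,6}->{6}
Constraint 3 (U != Z) on D(U)={1,2,3,5,6,7} D(Z)={6}: U {1,2,3,5,6,7}->{1,2,3,5,7}
So after all 3 constraints: D(X) = {2}

Answer: {2}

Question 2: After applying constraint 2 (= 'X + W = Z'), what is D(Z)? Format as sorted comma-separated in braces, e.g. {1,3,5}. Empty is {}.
Constraint 1 (X != W) on D(X)={2,3,4,5,7} D(W)={4,5,6,7}: no change
Constraint 2 (X + W = Z) on D(X)={2,3,4,5,7} D(W)={4,5,6,7} D(Z)={1,2,3,4,5,6}: X {2,3,4,5,7}->{2}; W {4,5,6,7}->{4}; Z {1,2,3,4,5,6}->{6}
So after constraint 2: D(Z) = {6}

Answer: {6}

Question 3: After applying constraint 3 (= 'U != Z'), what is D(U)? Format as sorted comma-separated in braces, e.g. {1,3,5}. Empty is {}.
Answer: {1,2,3,5,7}

Derivation:
Constraint 1 (X != W) on D(X)={2,3,4,5,7} D(W)={4,5,6,7}: no change
Constraint 2 (X + W = Z) on D(X)={2,3,4,5,7} D(W)={4,5,6,7} D(Z)={1,2,3,4,5,6}: X {2,3,4,5,7}->{2}; W {4,5,6,7}->{4}; Z {1,2,3,4,5,6}->{6}
Constraint 3 (U != Z) on D(U)={1,2,3,5,6,7} D(Z)={6}: U {1,2,3,5,6,7}->{1,2,3,5,7}
So after constraint 3: D(U) = {1,2,3,5,7}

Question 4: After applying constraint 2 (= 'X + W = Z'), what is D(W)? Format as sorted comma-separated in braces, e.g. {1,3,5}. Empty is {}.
Answer: {4}

Derivation:
Constraint 1 (X != W) on D(X)={2,3,4,5,7} D(W)={4,5,6,7}: no change
Constraint 2 (X + W = Z) on D(X)={2,3,4,5,7} D(W)={4,5,6,7} D(Z)={1,2,3,4,5,6}: X {2,3,4,5,7}->{2}; W {4,5,6,7}->{4}; Z {1,2,3,4,5,6}->{6}
So after constraint 2: D(W) = {4}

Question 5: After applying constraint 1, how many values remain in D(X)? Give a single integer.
Constraint 1 (X != W) on D(X)={2,3,4,5,7} D(W)={4,5,6,7}: no change
So after constraint 1: D(X)={2,3,4,5,7}, size = 5

Answer: 5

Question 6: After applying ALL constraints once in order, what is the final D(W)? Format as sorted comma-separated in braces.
Constraint 1 (X != W) on D(X)={2,3,4,5,7} D(W)={4,5,6,7}: no change
Constraint 2 (X + W = Z) on D(X)={2,3,4,5,7} D(W)={4,5,6,7} D(Z)={1,2,3,4,5,6}: X {2,3,4,5,7}->{2}; W {4,5,6,7}->{4}; Z {1,2,3,4,5,6}->{6}
Constraint 3 (U != Z) on D(U)={1,2,3,5,6,7} D(Z)={6}: U {1,2,3,5,6,7}->{1,2,3,5,7}
So after all 3 constraints: D(W) = {4}

Answer: {4}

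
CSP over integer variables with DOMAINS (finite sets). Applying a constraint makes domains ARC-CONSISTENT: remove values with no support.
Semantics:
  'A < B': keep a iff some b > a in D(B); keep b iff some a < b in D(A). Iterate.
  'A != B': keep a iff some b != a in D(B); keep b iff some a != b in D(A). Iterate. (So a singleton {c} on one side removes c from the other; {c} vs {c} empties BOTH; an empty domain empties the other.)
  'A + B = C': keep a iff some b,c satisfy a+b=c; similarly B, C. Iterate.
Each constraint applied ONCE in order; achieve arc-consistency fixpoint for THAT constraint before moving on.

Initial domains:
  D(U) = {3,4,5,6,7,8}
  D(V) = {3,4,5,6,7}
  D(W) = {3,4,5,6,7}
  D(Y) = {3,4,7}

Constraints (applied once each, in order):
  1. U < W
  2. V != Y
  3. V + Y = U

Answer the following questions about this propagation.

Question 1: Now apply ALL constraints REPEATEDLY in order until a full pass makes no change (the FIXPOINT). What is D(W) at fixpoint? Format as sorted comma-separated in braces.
pass 0 (initial): D(W)={3,4,5,6,7}
pass 1: U {3,4,5,6,7,8}->{6}; V {3,4,5,6,7}->{3}; W {3,4,5,6,7}->{4,5,6,7}; Y {3,4,7}->{3}
pass 2: U {6}->{}; V {3}->{}; W {4,5,6,7}->{7}; Y {3}->{}
pass 3: W {7}->{}
pass 4: no change
Fixpoint after 4 passes: D(W) = {}

Answer: {}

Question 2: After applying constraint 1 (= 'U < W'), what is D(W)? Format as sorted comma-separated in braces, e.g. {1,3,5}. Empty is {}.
Constraint 1 (U < W) on D(U)={3,4,5,6,7,8} D(W)={3,4,5,6,7}: U {3,4,5,6,7,8}->{3,4,5,6}; W {3,4,5,6,7}->{4,5,6,7}
So after constraint 1: D(W) = {4,5,6,7}

Answer: {4,5,6,7}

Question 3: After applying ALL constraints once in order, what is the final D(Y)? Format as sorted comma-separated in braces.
Constraint 1 (U < W) on D(U)={3,4,5,6,7,8} D(W)={3,4,5,6,7}: U {3,4,5,6,7,8}->{3,4,5,6}; W {3,4,5,6,7}->{4,5,6,7}
Constraint 2 (V != Y) on D(V)={3,4,5,6,7} D(Y)={3,4,7}: no change
Constraint 3 (V + Y = U) on D(V)={3,4,5,6,7} D(Y)={3,4,7} D(U)={3,4,5,6}: V {3,4,5,6,7}->{3}; Y {3,4,7}->{3}; U {3,4,5,6}->{6}
So after all 3 constraints: D(Y) = {3}

Answer: {3}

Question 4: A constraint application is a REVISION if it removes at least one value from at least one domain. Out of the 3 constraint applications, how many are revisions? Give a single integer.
Answer: 2

Derivation:
Constraint 1 (U < W) on D(U)={3,4,5,6,7,8} D(W)={3,4,5,6,7}: U {3,4,5,6,7,8}->{3,4,5,6}; W {3,4,5,6,7}->{4,5,6,7} => REVISION
Constraint 2 (V != Y) on D(V)={3,4,5,6,7} D(Y)={3,4,7}: no change => not a revision
Constraint 3 (V + Y = U) on D(V)={3,4,5,6,7} D(Y)={3,4,7} D(U)={3,4,5,6}: V {3,4,5,6,7}->{3}; Y {3,4,7}->{3}; U {3,4,5,6}->{6} => REVISION
Total revisions = 2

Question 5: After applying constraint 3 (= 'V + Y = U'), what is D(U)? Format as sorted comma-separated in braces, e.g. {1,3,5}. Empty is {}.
Answer: {6}

Derivation:
Constraint 1 (U < W) on D(U)={3,4,5,6,7,8} D(W)={3,4,5,6,7}: U {3,4,5,6,7,8}->{3,4,5,6}; W {3,4,5,6,7}->{4,5,6,7}
Constraint 2 (V != Y) on D(V)={3,4,5,6,7} D(Y)={3,4,7}: no change
Constraint 3 (V + Y = U) on D(V)={3,4,5,6,7} D(Y)={3,4,7} D(U)={3,4,5,6}: V {3,4,5,6,7}->{3}; Y {3,4,7}->{3}; U {3,4,5,6}->{6}
So after constraint 3: D(U) = {6}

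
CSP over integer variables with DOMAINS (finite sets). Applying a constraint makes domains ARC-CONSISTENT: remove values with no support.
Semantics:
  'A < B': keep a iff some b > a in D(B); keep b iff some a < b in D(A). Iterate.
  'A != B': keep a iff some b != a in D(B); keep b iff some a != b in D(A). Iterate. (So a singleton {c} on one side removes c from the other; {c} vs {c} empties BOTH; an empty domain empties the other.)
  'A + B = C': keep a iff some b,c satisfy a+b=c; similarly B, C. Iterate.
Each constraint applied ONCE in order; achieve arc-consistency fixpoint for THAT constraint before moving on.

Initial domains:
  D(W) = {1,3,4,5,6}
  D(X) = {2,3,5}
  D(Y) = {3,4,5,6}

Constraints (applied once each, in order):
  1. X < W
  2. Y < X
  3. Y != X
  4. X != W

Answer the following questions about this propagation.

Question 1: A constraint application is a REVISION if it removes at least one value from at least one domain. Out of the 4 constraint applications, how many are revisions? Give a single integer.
Constraint 1 (X < W) on D(X)={2,3,5} D(W)={1,3,4,5,6}: W {1,3,4,5,6}->{3,4,5,6} => REVISION
Constraint 2 (Y < X) on D(Y)={3,4,5,6} D(X)={2,3,5}: Y {3,4,5,6}->{3,4}; X {2,3,5}->{5} => REVISION
Constraint 3 (Y != X) on D(Y)={3,4} D(X)={5}: no change => not a revision
Constraint 4 (X != W) on D(X)={5} D(W)={3,4,5,6}: W {3,4,5,6}->{3,4,6} => REVISION
Total revisions = 3

Answer: 3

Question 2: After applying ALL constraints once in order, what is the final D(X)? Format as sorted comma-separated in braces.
Constraint 1 (X < W) on D(X)={2,3,5} D(W)={1,3,4,5,6}: W {1,3,4,5,6}->{3,4,5,6}
Constraint 2 (Y < X) on D(Y)={3,4,5,6} D(X)={2,3,5}: Y {3,4,5,6}->{3,4}; X {2,3,5}->{5}
Constraint 3 (Y != X) on D(Y)={3,4} D(X)={5}: no change
Constraint 4 (X != W) on D(X)={5} D(W)={3,4,5,6}: W {3,4,5,6}->{3,4,6}
So after all 4 constraints: D(X) = {5}

Answer: {5}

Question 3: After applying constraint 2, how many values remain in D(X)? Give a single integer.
Constraint 1 (X < W) on D(X)={2,3,5} D(W)={1,3,4,5,6}: W {1,3,4,5,6}->{3,4,5,6}
Constraint 2 (Y < X) on D(Y)={3,4,5,6} D(X)={2,3,5}: Y {3,4,5,6}->{3,4}; X {2,3,5}->{5}
So after constraint 2: D(X)={5}, size = 1

Answer: 1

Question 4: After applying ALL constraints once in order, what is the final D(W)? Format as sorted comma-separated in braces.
Constraint 1 (X < W) on D(X)={2,3,5} D(W)={1,3,4,5,6}: W {1,3,4,5,6}->{3,4,5,6}
Constraint 2 (Y < X) on D(Y)={3,4,5,6} D(X)={2,3,5}: Y {3,4,5,6}->{3,4}; X {2,3,5}->{5}
Constraint 3 (Y != X) on D(Y)={3,4} D(X)={5}: no change
Constraint 4 (X != W) on D(X)={5} D(W)={3,4,5,6}: W {3,4,5,6}->{3,4,6}
So after all 4 constraints: D(W) = {3,4,6}

Answer: {3,4,6}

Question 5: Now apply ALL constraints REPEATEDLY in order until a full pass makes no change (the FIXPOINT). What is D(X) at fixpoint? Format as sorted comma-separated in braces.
pass 0 (initial): D(X)={2,3,5}
pass 1: W {1,3,4,5,6}->{3,4,6}; X {2,3,5}->{5}; Y {3,4,5,6}->{3,4}
pass 2: W {3,4,6}->{6}
pass 3: no change
Fixpoint after 3 passes: D(X) = {5}

Answer: {5}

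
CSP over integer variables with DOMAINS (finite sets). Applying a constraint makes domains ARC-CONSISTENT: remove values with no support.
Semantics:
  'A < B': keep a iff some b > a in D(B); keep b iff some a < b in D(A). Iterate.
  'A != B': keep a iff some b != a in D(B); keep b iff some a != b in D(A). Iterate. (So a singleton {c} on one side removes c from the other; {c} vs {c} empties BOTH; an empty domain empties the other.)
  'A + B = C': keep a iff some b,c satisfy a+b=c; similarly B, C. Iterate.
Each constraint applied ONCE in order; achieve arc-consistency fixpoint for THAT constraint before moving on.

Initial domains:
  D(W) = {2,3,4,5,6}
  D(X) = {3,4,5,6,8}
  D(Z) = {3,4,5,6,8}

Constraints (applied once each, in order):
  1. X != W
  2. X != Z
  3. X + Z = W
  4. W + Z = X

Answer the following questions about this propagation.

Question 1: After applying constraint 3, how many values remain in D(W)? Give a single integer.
Answer: 1

Derivation:
Constraint 1 (X != W) on D(X)={3,4,5,6,8} D(W)={2,3,4,5,6}: no change
Constraint 2 (X != Z) on D(X)={3,4,5,6,8} D(Z)={3,4,5,6,8}: no change
Constraint 3 (X + Z = W) on D(X)={3,4,5,6,8} D(Z)={3,4,5,6,8} D(W)={2,3,4,5,6}: X {3,4,5,6,8}->{3}; Z {3,4,5,6,8}->{3}; W {2,3,4,5,6}->{6}
So after constraint 3: D(W)={6}, size = 1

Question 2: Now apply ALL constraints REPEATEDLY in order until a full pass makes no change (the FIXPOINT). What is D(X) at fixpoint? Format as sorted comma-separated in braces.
pass 0 (initial): D(X)={3,4,5,6,8}
pass 1: W {2,3,4,5,6}->{}; X {3,4,5,6,8}->{}; Z {3,4,5,6,8}->{}
pass 2: no change
Fixpoint after 2 passes: D(X) = {}

Answer: {}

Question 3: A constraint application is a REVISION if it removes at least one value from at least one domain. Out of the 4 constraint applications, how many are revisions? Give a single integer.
Answer: 2

Derivation:
Constraint 1 (X != W) on D(X)={3,4,5,6,8} D(W)={2,3,4,5,6}: no change => not a revision
Constraint 2 (X != Z) on D(X)={3,4,5,6,8} D(Z)={3,4,5,6,8}: no change => not a revision
Constraint 3 (X + Z = W) on D(X)={3,4,5,6,8} D(Z)={3,4,5,6,8} D(W)={2,3,4,5,6}: X {3,4,5,6,8}->{3}; Z {3,4,5,6,8}->{3}; W {2,3,4,5,6}->{6} => REVISION
Constraint 4 (W + Z = X) on D(W)={6} D(Z)={3} D(X)={3}: W {6}->{}; Z {3}->{}; X {3}->{} => REVISION
Total revisions = 2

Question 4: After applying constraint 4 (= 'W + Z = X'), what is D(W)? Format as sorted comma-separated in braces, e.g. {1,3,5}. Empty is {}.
Answer: {}

Derivation:
Constraint 1 (X != W) on D(X)={3,4,5,6,8} D(W)={2,3,4,5,6}: no change
Constraint 2 (X != Z) on D(X)={3,4,5,6,8} D(Z)={3,4,5,6,8}: no change
Constraint 3 (X + Z = W) on D(X)={3,4,5,6,8} D(Z)={3,4,5,6,8} D(W)={2,3,4,5,6}: X {3,4,5,6,8}->{3}; Z {3,4,5,6,8}->{3}; W {2,3,4,5,6}->{6}
Constraint 4 (W + Z = X) on D(W)={6} D(Z)={3} D(X)={3}: W {6}->{}; Z {3}->{}; X {3}->{}
So after constraint 4: D(W) = {}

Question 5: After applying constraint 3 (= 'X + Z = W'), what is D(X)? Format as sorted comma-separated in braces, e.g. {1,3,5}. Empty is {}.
Answer: {3}

Derivation:
Constraint 1 (X != W) on D(X)={3,4,5,6,8} D(W)={2,3,4,5,6}: no change
Constraint 2 (X != Z) on D(X)={3,4,5,6,8} D(Z)={3,4,5,6,8}: no change
Constraint 3 (X + Z = W) on D(X)={3,4,5,6,8} D(Z)={3,4,5,6,8} D(W)={2,3,4,5,6}: X {3,4,5,6,8}->{3}; Z {3,4,5,6,8}->{3}; W {2,3,4,5,6}->{6}
So after constraint 3: D(X) = {3}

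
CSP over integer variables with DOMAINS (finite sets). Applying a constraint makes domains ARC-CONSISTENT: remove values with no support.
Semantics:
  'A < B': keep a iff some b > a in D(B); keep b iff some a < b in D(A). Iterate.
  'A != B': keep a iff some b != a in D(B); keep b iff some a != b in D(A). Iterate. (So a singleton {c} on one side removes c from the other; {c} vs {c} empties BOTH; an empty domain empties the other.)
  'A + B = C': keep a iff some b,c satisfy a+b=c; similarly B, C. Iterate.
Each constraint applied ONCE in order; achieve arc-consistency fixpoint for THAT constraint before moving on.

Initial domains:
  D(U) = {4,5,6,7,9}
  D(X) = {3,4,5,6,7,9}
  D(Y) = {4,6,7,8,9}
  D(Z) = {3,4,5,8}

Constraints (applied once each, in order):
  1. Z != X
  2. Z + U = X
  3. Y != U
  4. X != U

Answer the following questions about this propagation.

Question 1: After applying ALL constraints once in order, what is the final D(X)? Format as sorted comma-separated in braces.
Answer: {7,9}

Derivation:
Constraint 1 (Z != X) on D(Z)={3,4,5,8} D(X)={3,4,5,6,7,9}: no change
Constraint 2 (Z + U = X) on D(Z)={3,4,5,8} D(U)={4,5,6,7,9} D(X)={3,4,5,6,7,9}: Z {3,4,5,8}->{3,4,5}; U {4,5,6,7,9}->{4,5,6}; X {3,4,5,6,7,9}->{7,9}
Constraint 3 (Y != U) on D(Y)={4,6,7,8,9} D(U)={4,5,6}: no change
Constraint 4 (X != U) on D(X)={7,9} D(U)={4,5,6}: no change
So after all 4 constraints: D(X) = {7,9}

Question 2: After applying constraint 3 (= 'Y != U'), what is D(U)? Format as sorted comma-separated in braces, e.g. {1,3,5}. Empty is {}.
Answer: {4,5,6}

Derivation:
Constraint 1 (Z != X) on D(Z)={3,4,5,8} D(X)={3,4,5,6,7,9}: no change
Constraint 2 (Z + U = X) on D(Z)={3,4,5,8} D(U)={4,5,6,7,9} D(X)={3,4,5,6,7,9}: Z {3,4,5,8}->{3,4,5}; U {4,5,6,7,9}->{4,5,6}; X {3,4,5,6,7,9}->{7,9}
Constraint 3 (Y != U) on D(Y)={4,6,7,8,9} D(U)={4,5,6}: no change
So after constraint 3: D(U) = {4,5,6}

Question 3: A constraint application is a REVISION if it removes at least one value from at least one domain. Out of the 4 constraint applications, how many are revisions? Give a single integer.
Constraint 1 (Z != X) on D(Z)={3,4,5,8} D(X)={3,4,5,6,7,9}: no change => not a revision
Constraint 2 (Z + U = X) on D(Z)={3,4,5,8} D(U)={4,5,6,7,9} D(X)={3,4,5,6,7,9}: Z {3,4,5,8}->{3,4,5}; U {4,5,6,7,9}->{4,5,6}; X {3,4,5,6,7,9}->{7,9} => REVISION
Constraint 3 (Y != U) on D(Y)={4,6,7,8,9} D(U)={4,5,6}: no change => not a revision
Constraint 4 (X != U) on D(X)={7,9} D(U)={4,5,6}: no change => not a revision
Total revisions = 1

Answer: 1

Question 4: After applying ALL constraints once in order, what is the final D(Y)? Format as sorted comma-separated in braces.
Constraint 1 (Z != X) on D(Z)={3,4,5,8} D(X)={3,4,5,6,7,9}: no change
Constraint 2 (Z + U = X) on D(Z)={3,4,5,8} D(U)={4,5,6,7,9} D(X)={3,4,5,6,7,9}: Z {3,4,5,8}->{3,4,5}; U {4,5,6,7,9}->{4,5,6}; X {3,4,5,6,7,9}->{7,9}
Constraint 3 (Y != U) on D(Y)={4,6,7,8,9} D(U)={4,5,6}: no change
Constraint 4 (X != U) on D(X)={7,9} D(U)={4,5,6}: no change
So after all 4 constraints: D(Y) = {4,6,7,8,9}

Answer: {4,6,7,8,9}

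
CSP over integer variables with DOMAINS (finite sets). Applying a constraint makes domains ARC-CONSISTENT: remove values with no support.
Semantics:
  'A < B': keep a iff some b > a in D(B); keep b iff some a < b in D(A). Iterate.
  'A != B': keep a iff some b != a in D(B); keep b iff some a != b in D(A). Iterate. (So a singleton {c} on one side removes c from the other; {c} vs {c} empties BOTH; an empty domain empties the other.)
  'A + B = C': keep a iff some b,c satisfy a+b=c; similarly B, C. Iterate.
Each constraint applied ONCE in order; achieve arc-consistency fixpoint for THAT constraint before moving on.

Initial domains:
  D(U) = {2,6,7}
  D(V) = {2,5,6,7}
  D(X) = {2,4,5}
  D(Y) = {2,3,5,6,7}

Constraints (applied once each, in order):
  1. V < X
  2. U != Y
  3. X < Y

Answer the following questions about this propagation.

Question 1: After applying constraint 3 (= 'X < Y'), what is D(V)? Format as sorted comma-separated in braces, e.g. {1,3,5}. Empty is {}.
Answer: {2}

Derivation:
Constraint 1 (V < X) on D(V)={2,5,6,7} D(X)={2,4,5}: V {2,5,6,7}->{2}; X {2,4,5}->{4,5}
Constraint 2 (U != Y) on D(U)={2,6,7} D(Y)={2,3,5,6,7}: no change
Constraint 3 (X < Y) on D(X)={4,5} D(Y)={2,3,5,6,7}: Y {2,3,5,6,7}->{5,6,7}
So after constraint 3: D(V) = {2}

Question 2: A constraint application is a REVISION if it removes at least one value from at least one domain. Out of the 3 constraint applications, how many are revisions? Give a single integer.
Answer: 2

Derivation:
Constraint 1 (V < X) on D(V)={2,5,6,7} D(X)={2,4,5}: V {2,5,6,7}->{2}; X {2,4,5}->{4,5} => REVISION
Constraint 2 (U != Y) on D(U)={2,6,7} D(Y)={2,3,5,6,7}: no change => not a revision
Constraint 3 (X < Y) on D(X)={4,5} D(Y)={2,3,5,6,7}: Y {2,3,5,6,7}->{5,6,7} => REVISION
Total revisions = 2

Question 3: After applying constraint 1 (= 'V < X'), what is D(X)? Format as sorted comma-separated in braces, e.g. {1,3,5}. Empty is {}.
Answer: {4,5}

Derivation:
Constraint 1 (V < X) on D(V)={2,5,6,7} D(X)={2,4,5}: V {2,5,6,7}->{2}; X {2,4,5}->{4,5}
So after constraint 1: D(X) = {4,5}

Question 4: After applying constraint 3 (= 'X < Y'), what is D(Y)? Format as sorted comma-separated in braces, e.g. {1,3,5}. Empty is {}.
Answer: {5,6,7}

Derivation:
Constraint 1 (V < X) on D(V)={2,5,6,7} D(X)={2,4,5}: V {2,5,6,7}->{2}; X {2,4,5}->{4,5}
Constraint 2 (U != Y) on D(U)={2,6,7} D(Y)={2,3,5,6,7}: no change
Constraint 3 (X < Y) on D(X)={4,5} D(Y)={2,3,5,6,7}: Y {2,3,5,6,7}->{5,6,7}
So after constraint 3: D(Y) = {5,6,7}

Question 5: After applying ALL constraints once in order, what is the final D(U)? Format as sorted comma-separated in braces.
Constraint 1 (V < X) on D(V)={2,5,6,7} D(X)={2,4,5}: V {2,5,6,7}->{2}; X {2,4,5}->{4,5}
Constraint 2 (U != Y) on D(U)={2,6,7} D(Y)={2,3,5,6,7}: no change
Constraint 3 (X < Y) on D(X)={4,5} D(Y)={2,3,5,6,7}: Y {2,3,5,6,7}->{5,6,7}
So after all 3 constraints: D(U) = {2,6,7}

Answer: {2,6,7}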